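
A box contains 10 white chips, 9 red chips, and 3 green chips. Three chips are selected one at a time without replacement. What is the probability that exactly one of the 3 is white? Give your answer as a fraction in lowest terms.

One ordering (white drawn first) has probability 10/22 × 12/21 × 11/20 = 1320/9240 = 1/7.
There are C(3,1) = 3 such orderings, each equally likely, so P = 3 × 1/7 = 3/7.

3/7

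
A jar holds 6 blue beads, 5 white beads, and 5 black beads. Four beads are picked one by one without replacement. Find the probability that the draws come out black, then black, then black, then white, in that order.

5/728

Multiply the probability of each draw given the previous ones:
P = 5/16 × 4/15 × 3/14 × 5/13 = 300/43680 = 5/728.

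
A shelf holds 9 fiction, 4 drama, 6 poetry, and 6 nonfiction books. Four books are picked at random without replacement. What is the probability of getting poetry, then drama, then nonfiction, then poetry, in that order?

3/1265

Chain rule:
P = 6/25 × 4/24 × 6/23 × 5/22 = 720/303600 = 3/1265.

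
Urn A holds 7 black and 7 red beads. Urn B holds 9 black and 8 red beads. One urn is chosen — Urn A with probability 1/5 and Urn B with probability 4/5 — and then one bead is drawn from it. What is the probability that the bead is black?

89/170

From Urn A: P(black) = 7/14.
From Urn B: P(black) = 9/17.
Total probability = (1/5)(7/14) + (4/5)(9/17) = 89/170.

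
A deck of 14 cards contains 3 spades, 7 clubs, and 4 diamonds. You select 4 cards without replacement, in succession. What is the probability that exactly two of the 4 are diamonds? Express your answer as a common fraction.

270/1001

One ordering (diamonds drawn first) has probability 4/14 × 3/13 × 10/12 × 9/11 = 1080/24024 = 45/1001.
There are C(4,2) = 6 such orderings, each equally likely, so P = 6 × 45/1001 = 270/1001.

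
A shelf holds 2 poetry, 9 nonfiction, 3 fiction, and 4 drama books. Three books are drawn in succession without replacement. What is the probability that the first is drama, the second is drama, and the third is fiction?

1/136

Chain rule:
P = 4/18 × 3/17 × 3/16 = 36/4896 = 1/136.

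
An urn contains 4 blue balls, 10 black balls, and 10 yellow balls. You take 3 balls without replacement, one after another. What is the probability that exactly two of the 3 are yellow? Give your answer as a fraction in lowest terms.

315/1012

One ordering (yellow drawn first) has probability 10/24 × 9/23 × 14/22 = 1260/12144 = 105/1012.
There are C(3,2) = 3 such orderings, each equally likely, so P = 3 × 105/1012 = 315/1012.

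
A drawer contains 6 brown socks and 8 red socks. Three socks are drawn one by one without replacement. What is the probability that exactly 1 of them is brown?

One ordering (brown drawn first) has probability 6/14 × 8/13 × 7/12 = 336/2184 = 2/13.
There are C(3,1) = 3 such orderings, each equally likely, so P = 3 × 2/13 = 6/13.

6/13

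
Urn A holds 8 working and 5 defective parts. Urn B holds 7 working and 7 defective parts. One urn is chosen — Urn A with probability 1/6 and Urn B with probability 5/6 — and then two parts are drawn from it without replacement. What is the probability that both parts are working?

From Urn A: P(both working) = (8/13)(7/12) = 14/39.
From Urn B: P(both working) = (7/14)(6/13) = 3/13.
Total probability = (1/6)(14/39) + (5/6)(3/13) = 59/234.

59/234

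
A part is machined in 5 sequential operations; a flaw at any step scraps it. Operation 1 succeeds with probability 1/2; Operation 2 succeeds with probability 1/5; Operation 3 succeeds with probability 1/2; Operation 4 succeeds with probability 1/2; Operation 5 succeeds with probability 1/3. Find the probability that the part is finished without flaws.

Each stage is reached only if all earlier stages succeed, so
P = 1/2 × 1/5 × 1/2 × 1/2 × 1/3 = 1/120.

1/120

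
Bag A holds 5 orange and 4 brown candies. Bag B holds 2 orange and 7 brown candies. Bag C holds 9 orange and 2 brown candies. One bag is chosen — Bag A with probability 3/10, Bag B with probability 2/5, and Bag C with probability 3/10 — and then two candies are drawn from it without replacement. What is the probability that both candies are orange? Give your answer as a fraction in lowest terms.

From Bag A: P(both orange) = (5/9)(4/8) = 5/18.
From Bag B: P(both orange) = (2/9)(1/8) = 1/36.
From Bag C: P(both orange) = (9/11)(8/10) = 36/55.
Total probability = (3/10)(5/18) + (2/5)(1/36) + (3/10)(36/55) = 2879/9900.

2879/9900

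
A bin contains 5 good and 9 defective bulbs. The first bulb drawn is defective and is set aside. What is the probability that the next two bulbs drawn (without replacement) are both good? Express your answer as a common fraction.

5/39

After the first draw, 5 of the remaining 13 bulbs are good.
P = 5/13 × 4/12 = 20/156 = 5/39.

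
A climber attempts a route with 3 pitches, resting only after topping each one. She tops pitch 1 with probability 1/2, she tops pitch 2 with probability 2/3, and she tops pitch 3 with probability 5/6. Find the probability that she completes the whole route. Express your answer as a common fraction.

5/18

Multiplying along the chain,
P = 1/2 × 2/3 × 5/6 = 10/36 = 5/18.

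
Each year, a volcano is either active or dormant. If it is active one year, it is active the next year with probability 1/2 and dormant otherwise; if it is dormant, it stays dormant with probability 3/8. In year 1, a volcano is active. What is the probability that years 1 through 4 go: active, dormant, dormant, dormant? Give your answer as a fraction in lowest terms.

9/128

Year 1 is given. For each transition, use the conditional probability from the current state:
P(dormant | active) = 1/2; P(dormant | dormant) = 3/8; P(dormant | dormant) = 3/8.
P = 1/2 × 3/8 × 3/8 = 9/128.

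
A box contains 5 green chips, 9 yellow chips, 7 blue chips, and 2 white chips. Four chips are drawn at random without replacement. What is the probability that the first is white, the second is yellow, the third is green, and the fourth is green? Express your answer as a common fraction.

3/1771

Chain rule:
P = 2/23 × 9/22 × 5/21 × 4/20 = 360/212520 = 3/1771.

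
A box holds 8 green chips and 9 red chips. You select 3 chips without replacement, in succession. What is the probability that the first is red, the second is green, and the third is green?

21/170

Multiply the probability of each draw given the previous ones:
P = 9/17 × 8/16 × 7/15 = 504/4080 = 21/170.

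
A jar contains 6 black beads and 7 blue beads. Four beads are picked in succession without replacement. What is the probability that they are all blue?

7/143

P = 7/13 × 6/12 × 5/11 × 4/10 = 840/17160 = 7/143.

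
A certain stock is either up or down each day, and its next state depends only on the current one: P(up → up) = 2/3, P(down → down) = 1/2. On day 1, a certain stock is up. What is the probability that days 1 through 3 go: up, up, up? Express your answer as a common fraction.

Day 1 is given. For each transition, use the conditional probability from the current state:
P(up | up) = 2/3; P(up | up) = 2/3.
P = 2/3 × 2/3 = 4/9.

4/9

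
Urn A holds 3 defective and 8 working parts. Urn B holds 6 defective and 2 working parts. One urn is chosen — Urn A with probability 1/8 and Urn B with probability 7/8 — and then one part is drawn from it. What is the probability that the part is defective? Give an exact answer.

243/352

From Urn A: P(defective) = 3/11.
From Urn B: P(defective) = 6/8.
Total probability = (1/8)(3/11) + (7/8)(6/8) = 243/352.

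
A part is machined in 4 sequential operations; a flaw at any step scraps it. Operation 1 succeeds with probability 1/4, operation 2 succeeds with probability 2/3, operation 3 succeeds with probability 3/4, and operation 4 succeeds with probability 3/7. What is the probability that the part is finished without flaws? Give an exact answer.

3/56

Each stage is reached only if all earlier stages succeed, so
P = 1/4 × 2/3 × 3/4 × 3/7 = 18/336 = 3/56.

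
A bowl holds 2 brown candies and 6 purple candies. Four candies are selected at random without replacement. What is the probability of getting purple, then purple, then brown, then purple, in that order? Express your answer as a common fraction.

1/7

Each draw changes the counts, so multiply the conditional probabilities along the sequence:
P = 6/8 × 5/7 × 2/6 × 4/5 = 240/1680 = 1/7.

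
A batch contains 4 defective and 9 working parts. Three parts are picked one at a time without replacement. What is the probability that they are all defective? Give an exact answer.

2/143

P(every draw is defective) = 4/13 × 3/12 × 2/11 = 24/1716 = 2/143.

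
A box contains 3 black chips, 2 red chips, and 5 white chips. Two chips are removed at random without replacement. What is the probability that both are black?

1/15

P(all black) = 3/10 × 2/9 = 6/90 = 1/15.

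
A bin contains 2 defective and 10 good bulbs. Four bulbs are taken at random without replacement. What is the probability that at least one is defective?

P(no defective) = 10/12 × 9/11 × 8/10 × 7/9 = 5040/11880 = 14/33.
P(at least one) = 1 − 14/33 = 19/33.

19/33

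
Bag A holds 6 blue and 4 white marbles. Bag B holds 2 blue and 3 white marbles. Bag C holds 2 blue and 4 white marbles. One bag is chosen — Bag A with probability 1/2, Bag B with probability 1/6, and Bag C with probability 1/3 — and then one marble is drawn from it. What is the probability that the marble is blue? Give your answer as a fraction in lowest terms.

43/90

From Bag A: P(blue) = 6/10.
From Bag B: P(blue) = 2/5.
From Bag C: P(blue) = 2/6.
Total probability = (1/2)(6/10) + (1/6)(2/5) + (1/3)(2/6) = 43/90.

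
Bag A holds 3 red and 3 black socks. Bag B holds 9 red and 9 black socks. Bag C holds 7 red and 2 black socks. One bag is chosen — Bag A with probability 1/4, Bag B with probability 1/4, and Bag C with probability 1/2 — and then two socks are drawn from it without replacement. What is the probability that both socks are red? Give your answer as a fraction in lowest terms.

From Bag A: P(both red) = (3/6)(2/5) = 1/5.
From Bag B: P(both red) = (9/18)(8/17) = 4/17.
From Bag C: P(both red) = (7/9)(6/8) = 7/12.
Total probability = (1/4)(1/5) + (1/4)(4/17) + (1/2)(7/12) = 817/2040.

817/2040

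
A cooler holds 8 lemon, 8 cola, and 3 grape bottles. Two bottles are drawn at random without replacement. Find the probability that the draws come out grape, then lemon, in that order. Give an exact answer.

4/57

Multiply the probability of each draw given the previous ones:
P = 3/19 × 8/18 = 24/342 = 4/57.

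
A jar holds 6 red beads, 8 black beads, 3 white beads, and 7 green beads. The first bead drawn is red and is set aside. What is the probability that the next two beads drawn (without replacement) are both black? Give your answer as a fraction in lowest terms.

With the first bead removed, 8 black remain out of 23.
P = 8/23 × 7/22 = 56/506 = 28/253.

28/253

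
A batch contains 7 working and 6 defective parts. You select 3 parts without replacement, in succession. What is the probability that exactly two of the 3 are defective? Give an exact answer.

105/286

One ordering (defective drawn first) has probability 6/13 × 5/12 × 7/11 = 210/1716 = 35/286.
There are C(3,2) = 3 such orderings, each equally likely, so P = 3 × 35/286 = 105/286.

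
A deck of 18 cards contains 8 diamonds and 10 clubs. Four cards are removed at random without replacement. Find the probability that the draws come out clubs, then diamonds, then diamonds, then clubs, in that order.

7/102

Each draw changes the counts, so multiply the conditional probabilities along the sequence:
P = 10/18 × 8/17 × 7/16 × 9/15 = 5040/73440 = 7/102.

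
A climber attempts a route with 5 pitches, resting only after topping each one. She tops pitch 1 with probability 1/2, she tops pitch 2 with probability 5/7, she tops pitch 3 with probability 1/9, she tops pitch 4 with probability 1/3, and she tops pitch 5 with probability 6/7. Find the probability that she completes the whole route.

5/441

Each stage is reached only if all earlier stages succeed, so
P = 1/2 × 5/7 × 1/9 × 1/3 × 6/7 = 30/2646 = 5/441.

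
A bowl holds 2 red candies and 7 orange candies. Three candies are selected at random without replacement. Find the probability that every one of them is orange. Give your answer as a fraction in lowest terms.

P(all orange) = 7/9 × 6/8 × 5/7 = 210/504 = 5/12.

5/12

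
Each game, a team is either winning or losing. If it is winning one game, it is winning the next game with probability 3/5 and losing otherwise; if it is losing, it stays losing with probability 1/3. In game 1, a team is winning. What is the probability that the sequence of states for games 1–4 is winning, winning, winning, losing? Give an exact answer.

18/125

Game 1 is given. For each transition, use the conditional probability from the current state:
P(winning | winning) = 3/5; P(winning | winning) = 3/5; P(losing | winning) = 2/5.
P = 3/5 × 3/5 × 2/5 = 18/125.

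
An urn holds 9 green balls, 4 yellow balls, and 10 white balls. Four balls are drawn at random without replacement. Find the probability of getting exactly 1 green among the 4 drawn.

One ordering (green drawn first) has probability 9/23 × 14/22 × 13/21 × 12/20 = 19656/212520 = 117/1265.
There are C(4,1) = 4 such orderings, each equally likely, so P = 4 × 117/1265 = 468/1265.

468/1265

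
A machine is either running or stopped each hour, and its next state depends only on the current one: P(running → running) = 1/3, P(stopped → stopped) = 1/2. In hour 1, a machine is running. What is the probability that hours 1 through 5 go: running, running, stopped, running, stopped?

Hour 1 is given. For each transition, use the conditional probability from the current state:
P(running | running) = 1/3; P(stopped | running) = 2/3; P(running | stopped) = 1/2; P(stopped | running) = 2/3.
P = 1/3 × 2/3 × 1/2 × 2/3 = 4/54 = 2/27.

2/27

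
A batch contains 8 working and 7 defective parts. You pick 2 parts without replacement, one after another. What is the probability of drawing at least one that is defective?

11/15

P(no defective) = 8/15 × 7/14 = 56/210 = 4/15.
P(at least one) = 1 − 4/15 = 11/15.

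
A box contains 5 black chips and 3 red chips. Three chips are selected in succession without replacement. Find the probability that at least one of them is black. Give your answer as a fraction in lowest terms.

55/56

P(no black) = 3/8 × 2/7 × 1/6 = 6/336 = 1/56.
P(at least one) = 1 − 1/56 = 55/56.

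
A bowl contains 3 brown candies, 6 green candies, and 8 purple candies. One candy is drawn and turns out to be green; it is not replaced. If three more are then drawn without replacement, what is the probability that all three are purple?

After the first draw, 8 of the remaining 16 candies are purple.
P = 8/16 × 7/15 × 6/14 = 336/3360 = 1/10.

1/10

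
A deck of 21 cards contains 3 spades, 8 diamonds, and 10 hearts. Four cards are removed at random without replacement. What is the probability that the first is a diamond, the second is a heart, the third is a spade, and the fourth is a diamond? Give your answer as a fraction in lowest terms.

2/171

Each draw changes the counts, so multiply the conditional probabilities along the sequence:
P = 8/21 × 10/20 × 3/19 × 7/18 = 1680/143640 = 2/171.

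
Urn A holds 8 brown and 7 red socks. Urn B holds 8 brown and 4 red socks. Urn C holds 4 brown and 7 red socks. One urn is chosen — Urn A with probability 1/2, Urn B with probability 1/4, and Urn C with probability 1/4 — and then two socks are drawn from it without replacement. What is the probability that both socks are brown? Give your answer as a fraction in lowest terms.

From Urn A: P(both brown) = (8/15)(7/14) = 4/15.
From Urn B: P(both brown) = (8/12)(7/11) = 14/33.
From Urn C: P(both brown) = (4/11)(3/10) = 6/55.
Total probability = (1/2)(4/15) + (1/4)(14/33) + (1/4)(6/55) = 4/15.

4/15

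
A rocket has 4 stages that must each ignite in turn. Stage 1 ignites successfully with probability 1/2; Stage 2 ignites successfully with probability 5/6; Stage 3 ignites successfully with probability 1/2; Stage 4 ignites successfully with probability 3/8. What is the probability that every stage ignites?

Each stage is reached only if all earlier stages succeed, so
P = 1/2 × 5/6 × 1/2 × 3/8 = 15/192 = 5/64.

5/64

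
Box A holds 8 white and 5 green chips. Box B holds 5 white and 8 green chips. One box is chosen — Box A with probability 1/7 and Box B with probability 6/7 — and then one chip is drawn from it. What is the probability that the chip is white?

38/91

From Box A: P(white) = 8/13.
From Box B: P(white) = 5/13.
Total probability = (1/7)(8/13) + (6/7)(5/13) = 38/91.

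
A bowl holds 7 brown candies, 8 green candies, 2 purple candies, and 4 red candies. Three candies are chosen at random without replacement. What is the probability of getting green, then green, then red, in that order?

8/285

Multiply the probability of each draw given the previous ones:
P = 8/21 × 7/20 × 4/19 = 224/7980 = 8/285.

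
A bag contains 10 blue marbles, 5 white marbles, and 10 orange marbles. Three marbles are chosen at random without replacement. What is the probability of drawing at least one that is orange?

369/460

P(no orange) = 15/25 × 14/24 × 13/23 = 2730/13800 = 91/460.
P(at least one) = 1 − 91/460 = 369/460.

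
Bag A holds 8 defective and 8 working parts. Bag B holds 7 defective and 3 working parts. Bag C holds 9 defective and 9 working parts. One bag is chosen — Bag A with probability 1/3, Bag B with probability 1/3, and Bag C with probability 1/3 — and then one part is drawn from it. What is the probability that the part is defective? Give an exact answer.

From Bag A: P(defective) = 8/16.
From Bag B: P(defective) = 7/10.
From Bag C: P(defective) = 9/18.
Total probability = (1/3)(8/16) + (1/3)(7/10) + (1/3)(9/18) = 17/30.

17/30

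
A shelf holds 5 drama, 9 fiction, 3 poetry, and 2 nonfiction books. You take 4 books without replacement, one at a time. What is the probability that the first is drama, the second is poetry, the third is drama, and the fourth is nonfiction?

5/3876

Multiply the probability of each draw given the previous ones:
P = 5/19 × 3/18 × 4/17 × 2/16 = 120/93024 = 5/3876.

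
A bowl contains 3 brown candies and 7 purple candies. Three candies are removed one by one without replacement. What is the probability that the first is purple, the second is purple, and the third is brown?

Multiply the probability of each draw given the previous ones:
P = 7/10 × 6/9 × 3/8 = 126/720 = 7/40.

7/40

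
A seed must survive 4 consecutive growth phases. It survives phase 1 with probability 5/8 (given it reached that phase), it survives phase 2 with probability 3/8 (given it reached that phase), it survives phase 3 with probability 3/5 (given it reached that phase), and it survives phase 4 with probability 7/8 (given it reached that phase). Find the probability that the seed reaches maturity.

63/512

The events are sequential, so multiply the conditional probabilities:
P = 5/8 × 3/8 × 3/5 × 7/8 = 315/2560 = 63/512.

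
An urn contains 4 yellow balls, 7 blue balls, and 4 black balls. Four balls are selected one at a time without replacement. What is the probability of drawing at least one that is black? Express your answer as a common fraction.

69/91

P(no black) = 11/15 × 10/14 × 9/13 × 8/12 = 7920/32760 = 22/91.
P(at least one) = 1 − 22/91 = 69/91.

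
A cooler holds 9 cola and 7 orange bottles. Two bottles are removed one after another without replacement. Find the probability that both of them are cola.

3/10

P(every draw is cola) = 9/16 × 8/15 = 72/240 = 3/10.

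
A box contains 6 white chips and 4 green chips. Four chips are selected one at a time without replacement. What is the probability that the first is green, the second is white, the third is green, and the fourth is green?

1/35

Chain rule:
P = 4/10 × 6/9 × 3/8 × 2/7 = 144/5040 = 1/35.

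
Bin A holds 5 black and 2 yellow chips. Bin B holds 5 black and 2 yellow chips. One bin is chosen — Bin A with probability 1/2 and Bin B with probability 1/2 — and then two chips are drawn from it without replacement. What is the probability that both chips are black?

From Bin A: P(both black) = (5/7)(4/6) = 10/21.
From Bin B: P(both black) = (5/7)(4/6) = 10/21.
Total probability = (1/2)(10/21) + (1/2)(10/21) = 10/21.

10/21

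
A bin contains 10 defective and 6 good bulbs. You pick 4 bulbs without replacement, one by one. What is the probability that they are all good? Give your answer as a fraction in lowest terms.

3/364

P(all good) = 6/16 × 5/15 × 4/14 × 3/13 = 360/43680 = 3/364.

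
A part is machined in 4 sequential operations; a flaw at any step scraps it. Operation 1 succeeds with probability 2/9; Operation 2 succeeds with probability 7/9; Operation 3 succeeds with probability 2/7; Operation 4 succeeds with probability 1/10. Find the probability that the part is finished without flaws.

Each stage is reached only if all earlier stages succeed, so
P = 2/9 × 7/9 × 2/7 × 1/10 = 28/5670 = 2/405.

2/405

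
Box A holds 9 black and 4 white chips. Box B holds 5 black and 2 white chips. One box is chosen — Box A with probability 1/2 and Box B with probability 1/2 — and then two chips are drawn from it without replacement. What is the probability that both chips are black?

128/273

From Box A: P(both black) = (9/13)(8/12) = 6/13.
From Box B: P(both black) = (5/7)(4/6) = 10/21.
Total probability = (1/2)(6/13) + (1/2)(10/21) = 128/273.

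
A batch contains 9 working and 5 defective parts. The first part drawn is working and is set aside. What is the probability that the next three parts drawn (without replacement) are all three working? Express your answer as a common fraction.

28/143

With the first part removed, 8 working remain out of 13.
P = 8/13 × 7/12 × 6/11 = 336/1716 = 28/143.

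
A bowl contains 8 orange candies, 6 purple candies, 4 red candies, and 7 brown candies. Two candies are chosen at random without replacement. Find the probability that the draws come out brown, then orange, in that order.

7/75

Multiply the probability of each draw given the previous ones:
P = 7/25 × 8/24 = 56/600 = 7/75.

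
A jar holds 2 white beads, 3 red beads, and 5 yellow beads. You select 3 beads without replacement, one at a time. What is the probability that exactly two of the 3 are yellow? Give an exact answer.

One ordering (yellow drawn first) has probability 5/10 × 4/9 × 5/8 = 100/720 = 5/36.
There are C(3,2) = 3 such orderings, each equally likely, so P = 3 × 5/36 = 5/12.

5/12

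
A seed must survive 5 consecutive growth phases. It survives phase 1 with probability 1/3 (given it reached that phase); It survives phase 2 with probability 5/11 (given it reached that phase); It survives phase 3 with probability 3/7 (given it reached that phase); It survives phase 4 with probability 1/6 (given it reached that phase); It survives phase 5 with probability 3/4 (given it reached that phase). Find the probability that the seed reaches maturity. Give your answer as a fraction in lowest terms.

5/616

Multiplying along the chain,
P = 1/3 × 5/11 × 3/7 × 1/6 × 3/4 = 45/5544 = 5/616.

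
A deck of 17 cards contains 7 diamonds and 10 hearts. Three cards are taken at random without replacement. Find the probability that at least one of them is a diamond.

14/17

P(no diamonds) = 10/17 × 9/16 × 8/15 = 720/4080 = 3/17.
P(at least one) = 1 − 3/17 = 14/17.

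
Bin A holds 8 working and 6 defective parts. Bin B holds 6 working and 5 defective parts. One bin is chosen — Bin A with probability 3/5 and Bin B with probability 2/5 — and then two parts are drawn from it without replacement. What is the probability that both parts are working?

42/143

From Bin A: P(both working) = (8/14)(7/13) = 4/13.
From Bin B: P(both working) = (6/11)(5/10) = 3/11.
Total probability = (3/5)(4/13) + (2/5)(3/11) = 42/143.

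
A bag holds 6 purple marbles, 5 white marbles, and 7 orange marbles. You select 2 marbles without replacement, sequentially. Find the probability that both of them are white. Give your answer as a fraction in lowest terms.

10/153

P(every draw is white) = 5/18 × 4/17 = 20/306 = 10/153.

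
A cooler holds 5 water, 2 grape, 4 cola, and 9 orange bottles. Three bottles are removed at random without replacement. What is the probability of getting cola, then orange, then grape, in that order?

Each draw changes the counts, so multiply the conditional probabilities along the sequence:
P = 4/20 × 9/19 × 2/18 = 72/6840 = 1/95.

1/95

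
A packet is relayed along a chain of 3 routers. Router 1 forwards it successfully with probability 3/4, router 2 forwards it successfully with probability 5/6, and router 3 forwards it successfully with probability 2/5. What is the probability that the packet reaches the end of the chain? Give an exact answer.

Each stage is reached only if all earlier stages succeed, so
P = 3/4 × 5/6 × 2/5 = 30/120 = 1/4.

1/4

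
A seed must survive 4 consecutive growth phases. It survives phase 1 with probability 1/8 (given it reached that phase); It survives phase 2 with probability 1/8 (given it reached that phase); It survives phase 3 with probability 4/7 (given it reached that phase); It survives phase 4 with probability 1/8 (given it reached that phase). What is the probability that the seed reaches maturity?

Multiplying along the chain,
P = 1/8 × 1/8 × 4/7 × 1/8 = 4/3584 = 1/896.

1/896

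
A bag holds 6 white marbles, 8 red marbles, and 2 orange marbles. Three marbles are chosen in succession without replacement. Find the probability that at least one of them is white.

P(no white) = 10/16 × 9/15 × 8/14 = 720/3360 = 3/14.
P(at least one) = 1 − 3/14 = 11/14.

11/14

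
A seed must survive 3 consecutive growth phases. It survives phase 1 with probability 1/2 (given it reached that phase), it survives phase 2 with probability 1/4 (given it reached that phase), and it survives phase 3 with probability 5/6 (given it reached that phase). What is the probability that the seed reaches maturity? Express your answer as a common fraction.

5/48

Multiplying along the chain,
P = 1/2 × 1/4 × 5/6 = 5/48.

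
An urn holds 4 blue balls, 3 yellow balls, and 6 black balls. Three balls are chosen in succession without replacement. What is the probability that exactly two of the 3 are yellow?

15/143

One ordering (yellow drawn first) has probability 3/13 × 2/12 × 10/11 = 60/1716 = 5/143.
There are C(3,2) = 3 such orderings, each equally likely, so P = 3 × 5/143 = 15/143.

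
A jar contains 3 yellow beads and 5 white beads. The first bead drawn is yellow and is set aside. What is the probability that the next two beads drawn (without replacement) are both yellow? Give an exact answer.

1/21

After the first draw, 2 of the remaining 7 beads are yellow.
P = 2/7 × 1/6 = 2/42 = 1/21.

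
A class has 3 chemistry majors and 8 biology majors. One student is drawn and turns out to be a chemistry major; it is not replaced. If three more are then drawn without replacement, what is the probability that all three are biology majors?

7/15

With the first student removed, 8 biology majors remain out of 10.
P = 8/10 × 7/9 × 6/8 = 336/720 = 7/15.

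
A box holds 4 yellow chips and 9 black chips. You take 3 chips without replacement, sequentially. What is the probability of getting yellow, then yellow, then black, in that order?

9/143

Each draw changes the counts, so multiply the conditional probabilities along the sequence:
P = 4/13 × 3/12 × 9/11 = 108/1716 = 9/143.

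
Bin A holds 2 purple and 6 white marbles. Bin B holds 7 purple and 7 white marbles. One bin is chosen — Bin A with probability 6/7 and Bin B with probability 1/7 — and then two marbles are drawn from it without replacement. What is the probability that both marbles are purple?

81/1274

From Bin A: P(both purple) = (2/8)(1/7) = 1/28.
From Bin B: P(both purple) = (7/14)(6/13) = 3/13.
Total probability = (6/7)(1/28) + (1/7)(3/13) = 81/1274.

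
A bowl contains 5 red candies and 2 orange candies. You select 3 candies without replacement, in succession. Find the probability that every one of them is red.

2/7

P = 5/7 × 4/6 × 3/5 = 60/210 = 2/7.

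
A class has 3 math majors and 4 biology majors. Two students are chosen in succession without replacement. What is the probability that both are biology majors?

P = 4/7 × 3/6 = 12/42 = 2/7.

2/7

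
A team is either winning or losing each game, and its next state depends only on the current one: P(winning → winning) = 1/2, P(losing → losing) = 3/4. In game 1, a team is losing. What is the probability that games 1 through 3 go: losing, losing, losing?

Game 1 is given. For each transition, use the conditional probability from the current state:
P(losing | losing) = 3/4; P(losing | losing) = 3/4.
P = 3/4 × 3/4 = 9/16.

9/16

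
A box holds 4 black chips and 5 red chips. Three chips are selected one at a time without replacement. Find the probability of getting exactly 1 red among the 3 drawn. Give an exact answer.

5/14

One ordering (red drawn first) has probability 5/9 × 4/8 × 3/7 = 60/504 = 5/42.
There are C(3,1) = 3 such orderings, each equally likely, so P = 3 × 5/42 = 5/14.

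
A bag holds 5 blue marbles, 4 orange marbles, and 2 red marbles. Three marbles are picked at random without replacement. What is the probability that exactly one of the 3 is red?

24/55

One ordering (red drawn first) has probability 2/11 × 9/10 × 8/9 = 144/990 = 8/55.
There are C(3,1) = 3 such orderings, each equally likely, so P = 3 × 8/55 = 24/55.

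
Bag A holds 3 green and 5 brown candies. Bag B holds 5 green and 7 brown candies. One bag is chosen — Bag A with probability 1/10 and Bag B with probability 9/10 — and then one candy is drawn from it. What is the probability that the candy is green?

From Bag A: P(green) = 3/8.
From Bag B: P(green) = 5/12.
Total probability = (1/10)(3/8) + (9/10)(5/12) = 33/80.

33/80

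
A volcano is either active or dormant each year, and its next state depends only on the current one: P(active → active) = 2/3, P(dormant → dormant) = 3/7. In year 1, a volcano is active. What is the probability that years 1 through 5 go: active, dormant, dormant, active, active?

Year 1 is given. For each transition, use the conditional probability from the current state:
P(dormant | active) = 1/3; P(dormant | dormant) = 3/7; P(active | dormant) = 4/7; P(active | active) = 2/3.
P = 1/3 × 3/7 × 4/7 × 2/3 = 24/441 = 8/147.

8/147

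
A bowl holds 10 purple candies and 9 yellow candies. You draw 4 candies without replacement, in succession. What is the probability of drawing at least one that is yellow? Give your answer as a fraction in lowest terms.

P(no yellow) = 10/19 × 9/18 × 8/17 × 7/16 = 5040/93024 = 35/646.
P(at least one) = 1 − 35/646 = 611/646.

611/646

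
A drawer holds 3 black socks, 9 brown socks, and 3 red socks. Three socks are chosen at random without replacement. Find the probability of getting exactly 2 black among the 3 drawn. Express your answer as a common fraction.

One ordering (black drawn first) has probability 3/15 × 2/14 × 12/13 = 72/2730 = 12/455.
There are C(3,2) = 3 such orderings, each equally likely, so P = 3 × 12/455 = 36/455.

36/455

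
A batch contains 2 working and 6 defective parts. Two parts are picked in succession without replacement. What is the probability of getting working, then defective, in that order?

3/14

Chain rule:
P = 2/8 × 6/7 = 12/56 = 3/14.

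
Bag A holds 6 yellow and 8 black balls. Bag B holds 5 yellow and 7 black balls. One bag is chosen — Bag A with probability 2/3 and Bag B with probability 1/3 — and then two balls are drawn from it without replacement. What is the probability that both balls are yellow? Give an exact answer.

1445/9009

From Bag A: P(both yellow) = (6/14)(5/13) = 15/91.
From Bag B: P(both yellow) = (5/12)(4/11) = 5/33.
Total probability = (2/3)(15/91) + (1/3)(5/33) = 1445/9009.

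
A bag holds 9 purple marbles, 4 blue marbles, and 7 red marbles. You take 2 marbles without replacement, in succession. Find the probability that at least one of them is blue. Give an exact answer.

7/19

P(no blue) = 16/20 × 15/19 = 240/380 = 12/19.
P(at least one) = 1 − 12/19 = 7/19.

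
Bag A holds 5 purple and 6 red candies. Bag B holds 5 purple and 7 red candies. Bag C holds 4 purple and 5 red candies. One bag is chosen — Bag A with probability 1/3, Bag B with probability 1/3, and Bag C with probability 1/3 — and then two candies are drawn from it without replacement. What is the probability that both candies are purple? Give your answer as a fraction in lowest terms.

From Bag A: P(both purple) = (5/11)(4/10) = 2/11.
From Bag B: P(both purple) = (5/12)(4/11) = 5/33.
From Bag C: P(both purple) = (4/9)(3/8) = 1/6.
Total probability = (1/3)(2/11) + (1/3)(5/33) + (1/3)(1/6) = 1/6.

1/6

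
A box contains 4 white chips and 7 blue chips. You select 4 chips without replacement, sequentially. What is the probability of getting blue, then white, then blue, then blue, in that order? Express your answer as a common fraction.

7/66

Multiply the probability of each draw given the previous ones:
P = 7/11 × 4/10 × 6/9 × 5/8 = 840/7920 = 7/66.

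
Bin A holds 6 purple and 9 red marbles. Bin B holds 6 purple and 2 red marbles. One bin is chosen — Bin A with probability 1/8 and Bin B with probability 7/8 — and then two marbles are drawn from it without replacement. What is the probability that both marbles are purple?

109/224

From Bin A: P(both purple) = (6/15)(5/14) = 1/7.
From Bin B: P(both purple) = (6/8)(5/7) = 15/28.
Total probability = (1/8)(1/7) + (7/8)(15/28) = 109/224.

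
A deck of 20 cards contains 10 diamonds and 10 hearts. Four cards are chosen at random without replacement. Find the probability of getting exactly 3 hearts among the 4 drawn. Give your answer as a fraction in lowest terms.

One ordering (hearts drawn first) has probability 10/20 × 9/19 × 8/18 × 10/17 = 7200/116280 = 20/323.
There are C(4,3) = 4 such orderings, each equally likely, so P = 4 × 20/323 = 80/323.

80/323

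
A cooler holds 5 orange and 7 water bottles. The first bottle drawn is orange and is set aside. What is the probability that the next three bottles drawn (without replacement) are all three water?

After the first draw, 7 of the remaining 11 bottles are water.
P = 7/11 × 6/10 × 5/9 = 210/990 = 7/33.

7/33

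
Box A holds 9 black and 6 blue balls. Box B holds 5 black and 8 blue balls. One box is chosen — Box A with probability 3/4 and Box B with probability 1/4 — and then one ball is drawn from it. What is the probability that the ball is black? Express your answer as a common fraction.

From Box A: P(black) = 9/15.
From Box B: P(black) = 5/13.
Total probability = (3/4)(9/15) + (1/4)(5/13) = 71/130.

71/130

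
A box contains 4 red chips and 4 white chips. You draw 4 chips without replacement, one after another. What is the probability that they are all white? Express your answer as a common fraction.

P = 4/8 × 3/7 × 2/6 × 1/5 = 24/1680 = 1/70.

1/70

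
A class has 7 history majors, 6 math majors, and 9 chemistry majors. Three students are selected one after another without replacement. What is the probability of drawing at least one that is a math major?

P(no math majors) = 16/22 × 15/21 × 14/20 = 3360/9240 = 4/11.
P(at least one) = 1 − 4/11 = 7/11.

7/11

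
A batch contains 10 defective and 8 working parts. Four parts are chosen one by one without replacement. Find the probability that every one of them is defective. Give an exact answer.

7/102

P(every draw is defective) = 10/18 × 9/17 × 8/16 × 7/15 = 5040/73440 = 7/102.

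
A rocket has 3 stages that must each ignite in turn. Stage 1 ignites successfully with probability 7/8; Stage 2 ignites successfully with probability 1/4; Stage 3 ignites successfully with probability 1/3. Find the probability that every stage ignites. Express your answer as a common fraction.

7/96

Each stage is reached only if all earlier stages succeed, so
P = 7/8 × 1/4 × 1/3 = 7/96.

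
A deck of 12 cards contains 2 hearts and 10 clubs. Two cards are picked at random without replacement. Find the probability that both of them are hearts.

1/66

P = 2/12 × 1/11 = 2/132 = 1/66.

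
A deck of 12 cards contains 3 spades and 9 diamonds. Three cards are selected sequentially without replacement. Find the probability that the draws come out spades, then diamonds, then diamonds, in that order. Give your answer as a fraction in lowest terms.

9/55

Chain rule:
P = 3/12 × 9/11 × 8/10 = 216/1320 = 9/55.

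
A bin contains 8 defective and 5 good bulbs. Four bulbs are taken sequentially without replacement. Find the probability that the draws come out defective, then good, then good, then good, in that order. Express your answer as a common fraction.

Chain rule:
P = 8/13 × 5/12 × 4/11 × 3/10 = 480/17160 = 4/143.

4/143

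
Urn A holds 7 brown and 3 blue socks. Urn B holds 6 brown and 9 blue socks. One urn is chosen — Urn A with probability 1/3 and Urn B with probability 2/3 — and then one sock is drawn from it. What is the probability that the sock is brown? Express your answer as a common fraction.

From Urn A: P(brown) = 7/10.
From Urn B: P(brown) = 6/15.
Total probability = (1/3)(7/10) + (2/3)(6/15) = 1/2.

1/2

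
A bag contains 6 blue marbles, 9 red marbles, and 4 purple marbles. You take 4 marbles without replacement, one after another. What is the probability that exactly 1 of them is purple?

One ordering (purple drawn first) has probability 4/19 × 15/18 × 14/17 × 13/16 = 10920/93024 = 455/3876.
There are C(4,1) = 4 such orderings, each equally likely, so P = 4 × 455/3876 = 455/969.

455/969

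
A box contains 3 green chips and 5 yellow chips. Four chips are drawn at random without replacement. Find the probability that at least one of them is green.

13/14

P(no green) = 5/8 × 4/7 × 3/6 × 2/5 = 120/1680 = 1/14.
P(at least one) = 1 − 1/14 = 13/14.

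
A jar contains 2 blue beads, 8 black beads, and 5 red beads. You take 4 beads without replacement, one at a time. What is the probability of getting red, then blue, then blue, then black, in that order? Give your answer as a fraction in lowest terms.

2/819

Each draw changes the counts, so multiply the conditional probabilities along the sequence:
P = 5/15 × 2/14 × 1/13 × 8/12 = 80/32760 = 2/819.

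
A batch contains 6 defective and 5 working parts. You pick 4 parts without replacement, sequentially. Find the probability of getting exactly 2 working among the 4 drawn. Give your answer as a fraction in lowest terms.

5/11

One ordering (working drawn first) has probability 5/11 × 4/10 × 6/9 × 5/8 = 600/7920 = 5/66.
There are C(4,2) = 6 such orderings, each equally likely, so P = 6 × 5/66 = 5/11.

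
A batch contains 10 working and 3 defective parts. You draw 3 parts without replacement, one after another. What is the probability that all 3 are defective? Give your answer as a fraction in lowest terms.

P(all defective) = 3/13 × 2/12 × 1/11 = 6/1716 = 1/286.

1/286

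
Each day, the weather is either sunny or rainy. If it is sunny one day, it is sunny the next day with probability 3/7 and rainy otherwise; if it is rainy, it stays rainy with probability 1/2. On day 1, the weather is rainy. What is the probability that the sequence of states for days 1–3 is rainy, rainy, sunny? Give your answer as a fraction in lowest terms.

1/4

Day 1 is given. For each transition, use the conditional probability from the current state:
P(rainy | rainy) = 1/2; P(sunny | rainy) = 1/2.
P = 1/2 × 1/2 = 1/4.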